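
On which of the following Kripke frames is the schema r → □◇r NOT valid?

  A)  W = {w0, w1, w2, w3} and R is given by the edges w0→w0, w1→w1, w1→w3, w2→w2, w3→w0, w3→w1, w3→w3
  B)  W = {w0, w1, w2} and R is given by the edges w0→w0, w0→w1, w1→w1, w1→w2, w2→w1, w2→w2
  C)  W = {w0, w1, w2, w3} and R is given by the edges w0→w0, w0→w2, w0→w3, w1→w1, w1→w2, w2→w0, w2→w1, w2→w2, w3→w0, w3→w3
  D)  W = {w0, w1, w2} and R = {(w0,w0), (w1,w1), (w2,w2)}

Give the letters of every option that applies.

The schema r → □◇r is axiom B; it is valid on a frame iff R is symmetric.
(A) R is not symmetric (w3 R w0 but not w0 R w3), so the schema fails here.
(B) R is not symmetric (w0 R w1 but not w1 R w0), so the schema fails here.
(C) R is symmetric (every R-edge is matched by its reverse), so the schema is valid here.
(D) R is symmetric (every R-edge is matched by its reverse), so the schema is valid here.

A, B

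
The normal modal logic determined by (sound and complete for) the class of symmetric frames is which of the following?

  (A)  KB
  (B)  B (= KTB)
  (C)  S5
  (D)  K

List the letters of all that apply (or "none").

A

(A) KB is determined by exactly this class.
(B) B (= KTB) is determined by the class of reflexive and symmetric frames.
(C) S5 is determined by the class of reflexive, symmetric, and transitive frames.
(D) K is determined by the class of arbitrary frames.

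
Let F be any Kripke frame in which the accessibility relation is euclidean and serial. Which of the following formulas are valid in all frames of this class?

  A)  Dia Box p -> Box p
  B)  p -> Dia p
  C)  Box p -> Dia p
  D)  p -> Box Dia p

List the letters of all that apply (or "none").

(A) Dia Box p -> Box p is the dual of axiom 5; it is valid on a frame exactly when R is euclidean. Every such R is euclidean, so valid.
(B) p -> Dia p is the dual of axiom T; it is valid on a frame exactly when R is reflexive. Such an R need not be reflexive, so not valid.
(C) Box p -> Dia p is axiom D; it is valid on a frame exactly when R is serial. Every such R is serial, so valid.
(D) axiom B: valid iff R is symmetric. Such an R need not be symmetric — not valid.

A, C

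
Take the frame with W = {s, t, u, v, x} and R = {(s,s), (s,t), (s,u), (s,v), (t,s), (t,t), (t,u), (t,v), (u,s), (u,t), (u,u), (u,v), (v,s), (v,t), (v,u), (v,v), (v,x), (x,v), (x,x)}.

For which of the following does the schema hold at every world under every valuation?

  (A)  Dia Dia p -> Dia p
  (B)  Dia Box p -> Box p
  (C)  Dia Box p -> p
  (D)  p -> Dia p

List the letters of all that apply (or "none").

R is reflexive: each world relates to itself.
R is symmetric: every R-edge is matched by its reverse.
R is not transitive: s R v and v R x but not s R x.
R is not euclidean: v R s and v R x but not s R x.
(A) Dia Dia p -> Dia p (the dual of axiom 4) characterises the transitive frames. R is not transitive — not valid.
(B) Dia Box p -> Box p is the dual of axiom 5, which corresponds to the euclidean property. R is not euclidean — not valid.
(C) Dia Box p -> p (the dual of axiom B) characterises the symmetric frames. R is symmetric — valid.
(D) the dual of axiom T: valid iff R is reflexive. R is reflexive — valid.

C, D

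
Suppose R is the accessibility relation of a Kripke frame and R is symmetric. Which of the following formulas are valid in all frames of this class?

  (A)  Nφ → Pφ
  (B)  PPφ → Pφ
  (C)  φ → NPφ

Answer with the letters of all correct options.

C

(A) axiom D: valid iff R is serial. Such an R need not be serial — not valid.
(B) PPφ → Pφ (the dual of axiom 4) characterises the transitive frames. Such an R need not be transitive — not valid.
(C) axiom B: valid iff R is symmetric. Every such R is symmetric — valid.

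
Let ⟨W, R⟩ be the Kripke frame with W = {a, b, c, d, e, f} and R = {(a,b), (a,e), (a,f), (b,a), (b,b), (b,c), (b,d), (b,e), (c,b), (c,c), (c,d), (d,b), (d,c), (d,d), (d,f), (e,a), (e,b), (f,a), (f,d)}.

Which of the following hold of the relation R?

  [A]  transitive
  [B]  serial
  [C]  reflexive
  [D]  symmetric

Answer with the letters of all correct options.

(A) not transitive: a R b and b R a but not a R a.
(B) serial: every world has an R-successor.
(C) not reflexive: not a R a.
(D) symmetric: every R-edge is matched by its reverse.

B, D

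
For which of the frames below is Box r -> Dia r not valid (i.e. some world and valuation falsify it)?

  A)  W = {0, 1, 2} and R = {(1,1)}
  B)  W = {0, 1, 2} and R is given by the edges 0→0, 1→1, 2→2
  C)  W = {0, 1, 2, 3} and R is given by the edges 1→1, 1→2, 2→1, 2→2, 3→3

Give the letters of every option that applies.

A, C

The schema Box r -> Dia r is axiom D; it is valid on a frame iff R is serial.
(A) R is not serial (0 has no R-successor), so the schema fails here.
(B) R is serial (every world has an R-successor), so the schema is valid here.
(C) R is not serial (0 has no R-successor), so the schema fails here.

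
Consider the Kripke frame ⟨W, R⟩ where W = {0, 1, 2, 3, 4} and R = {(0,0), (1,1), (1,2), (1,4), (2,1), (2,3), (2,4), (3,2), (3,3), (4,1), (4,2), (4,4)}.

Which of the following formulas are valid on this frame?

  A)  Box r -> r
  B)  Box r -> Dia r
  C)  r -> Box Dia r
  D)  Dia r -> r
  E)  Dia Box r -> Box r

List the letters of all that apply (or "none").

R is not reflexive: not 2 R 2.
R is symmetric: every R-edge is matched by its reverse.
R is not euclidean: 2 R 1 and 2 R 3 but not 1 R 3.
R is serial: every world has an R-successor.
R is not a subset of the identity: 1 R 2 with 1 ≠ 2.
(A) Box r -> r is axiom T, which corresponds to reflexivity. R is not reflexive — not valid.
(B) axiom D: valid iff R is serial. R is serial — valid.
(C) r -> Box Dia r (axiom B) characterises the symmetric frames. R is symmetric — valid.
(D) Dia r -> r (the converse of T) corresponds to R being a subset of the identity. Here R ⊄ identity, so not valid.
(E) the dual of axiom 5: valid iff R is euclidean. R is not euclidean — not valid.

B, C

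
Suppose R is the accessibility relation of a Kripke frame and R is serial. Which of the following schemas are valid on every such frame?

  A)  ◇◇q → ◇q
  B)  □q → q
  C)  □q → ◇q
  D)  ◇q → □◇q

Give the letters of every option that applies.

C

(A) the dual of axiom 4: valid iff R is transitive. Such an R need not be transitive — not valid.
(B) □q → q (axiom T) characterises the reflexive frames. Such an R need not be reflexive — not valid.
(C) □q → ◇q is axiom D; it is valid on a frame exactly when R is serial. Every such R is serial, so valid.
(D) axiom 5: valid iff R is euclidean. Such an R need not be euclidean — not valid.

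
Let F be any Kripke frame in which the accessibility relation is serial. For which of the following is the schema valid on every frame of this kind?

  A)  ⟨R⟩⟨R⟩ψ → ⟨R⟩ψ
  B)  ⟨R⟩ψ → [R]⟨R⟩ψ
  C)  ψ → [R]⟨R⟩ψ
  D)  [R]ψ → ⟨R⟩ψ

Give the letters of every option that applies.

D

(A) ⟨R⟩⟨R⟩ψ → ⟨R⟩ψ is the dual of axiom 4; it is valid on a frame exactly when R is transitive. Such an R need not be transitive, so not valid.
(B) ⟨R⟩ψ → [R]⟨R⟩ψ (axiom 5) characterises the euclidean frames. Such an R need not be euclidean — not valid.
(C) ψ → [R]⟨R⟩ψ is axiom B, which corresponds to symmetry. Such an R need not be symmetric — not valid.
(D) [R]ψ → ⟨R⟩ψ (axiom D) characterises the serial frames. Every such R is serial — valid.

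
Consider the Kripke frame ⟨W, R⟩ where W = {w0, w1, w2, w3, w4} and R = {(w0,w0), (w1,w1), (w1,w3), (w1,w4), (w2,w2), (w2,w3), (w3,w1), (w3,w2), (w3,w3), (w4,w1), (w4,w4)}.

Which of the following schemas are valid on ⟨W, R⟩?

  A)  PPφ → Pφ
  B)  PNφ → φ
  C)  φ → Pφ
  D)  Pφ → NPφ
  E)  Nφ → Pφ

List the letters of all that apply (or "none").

R is reflexive: each world relates to itself.
R is symmetric: every R-edge is matched by its reverse.
R is not transitive: w1 R w3 and w3 R w2 but not w1 R w2.
R is not euclidean: w1 R w3 and w1 R w4 but not w3 R w4.
R is serial: every world has an R-successor.
(A) PPφ → Pφ is the dual of axiom 4, which corresponds to transitivity. R is not transitive — not valid.
(B) PNφ → φ (the dual of axiom B) characterises the symmetric frames. R is symmetric — valid.
(C) the dual of axiom T: valid iff R is reflexive. R is reflexive — valid.
(D) Pφ → NPφ (axiom 5) characterises the euclidean frames. R is not euclidean — not valid.
(E) axiom D: valid iff R is serial. R is serial — valid.

B, C, E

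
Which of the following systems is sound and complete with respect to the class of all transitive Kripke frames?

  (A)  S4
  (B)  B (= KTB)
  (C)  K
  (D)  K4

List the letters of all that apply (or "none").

(A) S4 is determined by the class of reflexive and transitive frames.
(B) B (= KTB) is determined by the class of reflexive and symmetric frames.
(C) K is determined by the class of arbitrary frames.
(D) K4 is determined by exactly this class.

D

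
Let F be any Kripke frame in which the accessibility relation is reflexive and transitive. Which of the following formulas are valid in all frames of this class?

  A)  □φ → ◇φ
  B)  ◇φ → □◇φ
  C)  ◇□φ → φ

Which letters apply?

Reflexive relations are serial.
(A) □φ → ◇φ is axiom D; it is valid on a frame exactly when R is serial. Every such R is serial, so valid.
(B) ◇φ → □◇φ (axiom 5) characterises the euclidean frames. Such an R need not be euclidean — not valid.
(C) ◇□φ → φ is the dual of axiom B, which corresponds to symmetry. Such an R need not be symmetric — not valid.

A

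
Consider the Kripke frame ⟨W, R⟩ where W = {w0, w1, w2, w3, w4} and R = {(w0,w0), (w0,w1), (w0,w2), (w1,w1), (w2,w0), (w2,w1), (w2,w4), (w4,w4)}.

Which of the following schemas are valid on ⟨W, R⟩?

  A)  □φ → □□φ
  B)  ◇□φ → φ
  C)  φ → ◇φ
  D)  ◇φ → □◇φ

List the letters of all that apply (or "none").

R is not reflexive: not w2 R w2.
R is not symmetric: w0 R w1 but not w1 R w0.
R is not transitive: w0 R w2 and w2 R w4 but not w0 R w4.
R is not euclidean: w0 R w1 and w0 R w0 but not w1 R w0.
(A) □φ → □□φ is axiom 4, which corresponds to transitivity. R is not transitive — not valid.
(B) ◇□φ → φ is the dual of axiom B, which corresponds to symmetry. R is not symmetric — not valid.
(C) φ → ◇φ is the dual of axiom T; it is valid on a frame exactly when R is reflexive. R is not reflexive, so not valid.
(D) ◇φ → □◇φ is axiom 5; it is valid on a frame exactly when R is euclidean. R is not euclidean, so not valid.

none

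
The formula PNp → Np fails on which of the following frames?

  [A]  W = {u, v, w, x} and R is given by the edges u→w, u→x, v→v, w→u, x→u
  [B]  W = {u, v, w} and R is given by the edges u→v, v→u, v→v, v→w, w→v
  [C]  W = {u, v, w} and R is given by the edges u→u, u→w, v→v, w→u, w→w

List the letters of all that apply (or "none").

The schema PNp → Np is the dual of axiom 5; it is valid on a frame iff R is euclidean.
(A) R is not euclidean (u R w and u R x but not w R x), so the schema fails here.
(B) R is not euclidean (v R u and v R w but not u R w), so the schema fails here.
(C) R is euclidean (any two R-successors of the same world are R-related), so the schema is valid here.

A, B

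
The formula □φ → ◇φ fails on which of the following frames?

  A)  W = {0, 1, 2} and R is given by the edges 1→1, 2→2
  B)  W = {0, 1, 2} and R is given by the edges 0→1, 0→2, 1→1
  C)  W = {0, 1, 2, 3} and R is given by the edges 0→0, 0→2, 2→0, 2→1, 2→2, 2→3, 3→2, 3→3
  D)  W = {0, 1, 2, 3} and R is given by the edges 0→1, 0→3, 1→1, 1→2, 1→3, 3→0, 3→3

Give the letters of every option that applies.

The schema □φ → ◇φ is axiom D; it is valid on a frame iff R is serial.
(A) R is not serial (0 has no R-successor), so the schema fails here.
(B) R is not serial (2 has no R-successor), so the schema fails here.
(C) R is not serial (1 has no R-successor), so the schema fails here.
(D) R is not serial (2 has no R-successor), so the schema fails here.

A, B, C, D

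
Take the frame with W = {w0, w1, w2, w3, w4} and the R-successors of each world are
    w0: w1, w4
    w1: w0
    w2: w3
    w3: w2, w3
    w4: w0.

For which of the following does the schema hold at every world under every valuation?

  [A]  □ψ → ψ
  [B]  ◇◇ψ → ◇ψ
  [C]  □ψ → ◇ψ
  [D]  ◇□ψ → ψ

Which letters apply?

R is not reflexive: not w0 R w0.
R is symmetric: every R-edge is matched by its reverse.
R is not transitive: w0 R w1 and w1 R w0 but not w0 R w0.
R is serial: every world has an R-successor.
(A) □ψ → ψ (axiom T) characterises the reflexive frames. R is not reflexive — not valid.
(B) the dual of axiom 4: valid iff R is transitive. R is not transitive — not valid.
(C) □ψ → ◇ψ is axiom D, which corresponds to seriality. R is serial — valid.
(D) ◇□ψ → ψ is the dual of axiom B, which corresponds to symmetry. R is symmetric — valid.

C, D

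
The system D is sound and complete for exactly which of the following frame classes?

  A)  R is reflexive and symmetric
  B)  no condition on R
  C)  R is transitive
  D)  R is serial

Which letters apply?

(A) this class determines B (= KTB), not D.
(B) this class determines K, not D.
(C) this class determines K4, not D.
(D) D is sound and complete for exactly this class.

D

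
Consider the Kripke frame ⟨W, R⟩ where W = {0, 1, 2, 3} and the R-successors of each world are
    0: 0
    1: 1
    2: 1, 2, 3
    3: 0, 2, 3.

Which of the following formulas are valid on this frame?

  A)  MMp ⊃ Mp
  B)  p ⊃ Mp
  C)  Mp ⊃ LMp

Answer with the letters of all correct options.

B

R is reflexive: each world relates to itself.
R is not transitive: 2 R 3 and 3 R 0 but not 2 R 0.
R is not euclidean: 2 R 1 and 2 R 2 but not 1 R 2.
(A) MMp ⊃ Mp is the dual of axiom 4; it is valid on a frame exactly when R is transitive. R is not transitive, so not valid.
(B) the dual of axiom T: valid iff R is reflexive. R is reflexive — valid.
(C) Mp ⊃ LMp (axiom 5) characterises the euclidean frames. R is not euclidean — not valid.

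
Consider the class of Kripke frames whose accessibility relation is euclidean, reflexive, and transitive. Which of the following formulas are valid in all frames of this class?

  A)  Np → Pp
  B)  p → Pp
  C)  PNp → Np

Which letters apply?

A relation that is euclidean, reflexive, and transitive is also serial and symmetric.
(A) Np → Pp is axiom D, which corresponds to seriality. Every such R is serial — valid.
(B) p → Pp is the dual of axiom T, which corresponds to reflexivity. Every such R is reflexive — valid.
(C) PNp → Np is the dual of axiom 5; it is valid on a frame exactly when R is euclidean. Every such R is euclidean, so valid.

A, B, C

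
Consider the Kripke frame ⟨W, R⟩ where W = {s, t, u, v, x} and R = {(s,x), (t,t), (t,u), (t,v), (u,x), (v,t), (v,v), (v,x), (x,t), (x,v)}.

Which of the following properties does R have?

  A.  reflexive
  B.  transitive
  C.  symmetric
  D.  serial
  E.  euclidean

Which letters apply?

D

(A) not reflexive: not s R s.
(B) not transitive: s R x and x R t but not s R t.
(C) not symmetric: s R x but not x R s.
(D) serial: every world has an R-successor.
(E) not euclidean: t R u and t R t but not u R t.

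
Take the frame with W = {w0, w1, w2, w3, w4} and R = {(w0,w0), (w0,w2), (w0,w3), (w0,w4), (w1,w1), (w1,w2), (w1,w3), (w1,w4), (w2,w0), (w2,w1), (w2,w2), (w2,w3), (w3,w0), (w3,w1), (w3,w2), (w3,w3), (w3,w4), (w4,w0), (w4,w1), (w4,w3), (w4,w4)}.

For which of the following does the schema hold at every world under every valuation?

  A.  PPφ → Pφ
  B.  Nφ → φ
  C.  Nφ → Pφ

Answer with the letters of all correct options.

R is reflexive: each world relates to itself.
R is not transitive: w0 R w2 and w2 R w1 but not w0 R w1.
R is serial: every world has an R-successor.
(A) PPφ → Pφ is the dual of axiom 4; it is valid on a frame exactly when R is transitive. R is not transitive, so not valid.
(B) axiom T: valid iff R is reflexive. R is reflexive — valid.
(C) Nφ → Pφ is axiom D, which corresponds to seriality. R is serial — valid.

B, C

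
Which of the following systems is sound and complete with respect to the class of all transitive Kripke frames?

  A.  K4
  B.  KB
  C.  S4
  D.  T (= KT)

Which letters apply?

(A) K4 is determined by exactly this class.
(B) KB is determined by the class of symmetric frames.
(C) S4 is determined by the class of reflexive and transitive frames.
(D) T (= KT) is determined by the class of reflexive frames.

A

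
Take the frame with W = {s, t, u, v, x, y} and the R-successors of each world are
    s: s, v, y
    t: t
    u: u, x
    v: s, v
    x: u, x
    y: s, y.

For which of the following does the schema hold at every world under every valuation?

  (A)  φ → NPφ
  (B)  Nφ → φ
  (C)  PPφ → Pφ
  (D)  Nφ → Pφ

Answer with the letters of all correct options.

R is reflexive: each world relates to itself.
R is symmetric: every R-edge is matched by its reverse.
R is not transitive: v R s and s R y but not v R y.
R is serial: every world has an R-successor.
(A) φ → NPφ is axiom B; it is valid on a frame exactly when R is symmetric. R is symmetric, so valid.
(B) axiom T: valid iff R is reflexive. R is reflexive — valid.
(C) PPφ → Pφ (the dual of axiom 4) characterises the transitive frames. R is not transitive — not valid.
(D) axiom D: valid iff R is serial. R is serial — valid.

A, B, D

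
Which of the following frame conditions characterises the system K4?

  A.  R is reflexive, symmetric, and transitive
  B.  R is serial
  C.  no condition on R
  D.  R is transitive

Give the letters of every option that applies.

D

(A) this class determines S5, not K4.
(B) this class determines D, not K4.
(C) this class determines K, not K4.
(D) K4 is sound and complete for exactly this class.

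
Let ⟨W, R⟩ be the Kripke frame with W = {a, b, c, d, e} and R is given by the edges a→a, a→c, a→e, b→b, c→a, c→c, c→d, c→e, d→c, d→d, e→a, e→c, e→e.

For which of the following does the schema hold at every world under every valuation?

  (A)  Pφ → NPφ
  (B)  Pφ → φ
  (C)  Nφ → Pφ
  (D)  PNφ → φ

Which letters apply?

R is symmetric: every R-edge is matched by its reverse.
R is not euclidean: c R a and c R d but not a R d.
R is serial: every world has an R-successor.
R is not a subset of the identity: a R c with a ≠ c.
(A) Pφ → NPφ is axiom 5; it is valid on a frame exactly when R is euclidean. R is not euclidean, so not valid.
(B) Pφ → φ is the converse of T; it holds exactly when R ⊆ identity. Here R ⊄ identity — not valid.
(C) Nφ → Pφ is axiom D; it is valid on a frame exactly when R is serial. R is serial, so valid.
(D) PNφ → φ is the dual of axiom B; it is valid on a frame exactly when R is symmetric. R is symmetric, so valid.

C, D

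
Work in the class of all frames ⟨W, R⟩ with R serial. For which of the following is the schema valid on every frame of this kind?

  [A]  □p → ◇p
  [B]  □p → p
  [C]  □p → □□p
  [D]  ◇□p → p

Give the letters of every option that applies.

(A) □p → ◇p is axiom D, which corresponds to seriality. Every such R is serial — valid.
(B) axiom T: valid iff R is reflexive. Such an R need not be reflexive — not valid.
(C) □p → □□p is axiom 4; it is valid on a frame exactly when R is transitive. Such an R need not be transitive, so not valid.
(D) the dual of axiom B: valid iff R is symmetric. Such an R need not be symmetric — not valid.

A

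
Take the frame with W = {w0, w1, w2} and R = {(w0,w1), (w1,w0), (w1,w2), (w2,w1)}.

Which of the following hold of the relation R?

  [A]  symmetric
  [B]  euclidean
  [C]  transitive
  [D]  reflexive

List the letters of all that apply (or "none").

A

(A) symmetric: every R-edge is matched by its reverse.
(B) not euclidean: w1 R w0 and w1 R w2 but not w0 R w2.
(C) not transitive: w0 R w1 and w1 R w0 but not w0 R w0.
(D) not reflexive: not w0 R w0.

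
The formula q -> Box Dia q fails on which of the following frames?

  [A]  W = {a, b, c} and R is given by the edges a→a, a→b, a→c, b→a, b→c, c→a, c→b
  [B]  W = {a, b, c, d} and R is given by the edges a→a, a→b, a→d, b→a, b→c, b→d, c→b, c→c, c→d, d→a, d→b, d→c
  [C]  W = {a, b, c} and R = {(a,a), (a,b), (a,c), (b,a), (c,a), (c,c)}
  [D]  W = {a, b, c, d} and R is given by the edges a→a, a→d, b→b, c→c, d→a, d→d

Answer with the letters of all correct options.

The schema q -> Box Dia q is axiom B; it is valid on a frame iff R is symmetric.
(A) R is symmetric (every R-edge is matched by its reverse), so the schema is valid here.
(B) R is symmetric (every R-edge is matched by its reverse), so the schema is valid here.
(C) R is symmetric (every R-edge is matched by its reverse), so the schema is valid here.
(D) R is symmetric (every R-edge is matched by its reverse), so the schema is valid here.

none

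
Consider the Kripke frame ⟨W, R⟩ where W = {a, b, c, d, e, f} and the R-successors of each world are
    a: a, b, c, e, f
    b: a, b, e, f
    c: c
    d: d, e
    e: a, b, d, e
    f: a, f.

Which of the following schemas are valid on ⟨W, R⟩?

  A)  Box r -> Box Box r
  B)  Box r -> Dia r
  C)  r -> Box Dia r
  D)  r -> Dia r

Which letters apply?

B, D

R is reflexive: each world relates to itself.
R is not symmetric: a R c but not c R a.
R is not transitive: a R e and e R d but not a R d.
R is serial: every world has an R-successor.
(A) Box r -> Box Box r is axiom 4, which corresponds to transitivity. R is not transitive — not valid.
(B) Box r -> Dia r (axiom D) characterises the serial frames. R is serial — valid.
(C) r -> Box Dia r is axiom B, which corresponds to symmetry. R is not symmetric — not valid.
(D) the dual of axiom T: valid iff R is reflexive. R is reflexive — valid.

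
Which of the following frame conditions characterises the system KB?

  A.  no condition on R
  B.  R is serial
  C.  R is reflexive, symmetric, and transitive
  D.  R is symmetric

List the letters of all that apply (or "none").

(A) this class determines K, not KB.
(B) this class determines D, not KB.
(C) this class determines S5, not KB.
(D) KB is sound and complete for exactly this class.

D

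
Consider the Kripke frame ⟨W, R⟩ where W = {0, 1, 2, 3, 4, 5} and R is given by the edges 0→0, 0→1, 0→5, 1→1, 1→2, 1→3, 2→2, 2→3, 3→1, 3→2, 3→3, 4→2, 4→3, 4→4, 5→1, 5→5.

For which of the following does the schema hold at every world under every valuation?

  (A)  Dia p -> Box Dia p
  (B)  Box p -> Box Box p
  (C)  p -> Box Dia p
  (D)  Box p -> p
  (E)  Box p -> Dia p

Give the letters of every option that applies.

D, E

R is reflexive: each world relates to itself.
R is not symmetric: 0 R 1 but not 1 R 0.
R is not transitive: 0 R 1 and 1 R 2 but not 0 R 2.
R is not euclidean: 0 R 1 and 0 R 0 but not 1 R 0.
R is serial: every world has an R-successor.
(A) axiom 5: valid iff R is euclidean. R is not euclidean — not valid.
(B) Box p -> Box Box p is axiom 4; it is valid on a frame exactly when R is transitive. R is not transitive, so not valid.
(C) axiom B: valid iff R is symmetric. R is not symmetric — not valid.
(D) Box p -> p is axiom T; it is valid on a frame exactly when R is reflexive. R is reflexive, so valid.
(E) Box p -> Dia p is axiom D; it is valid on a frame exactly when R is serial. R is serial, so valid.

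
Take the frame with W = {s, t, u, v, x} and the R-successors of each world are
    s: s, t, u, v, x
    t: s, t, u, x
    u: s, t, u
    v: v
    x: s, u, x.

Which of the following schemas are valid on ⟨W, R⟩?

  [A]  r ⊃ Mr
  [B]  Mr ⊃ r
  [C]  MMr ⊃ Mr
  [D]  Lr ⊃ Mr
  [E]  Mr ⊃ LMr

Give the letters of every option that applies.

A, D

R is reflexive: each world relates to itself.
R is not transitive: t R s and s R v but not t R v.
R is not euclidean: s R t and s R v but not t R v.
R is serial: every world has an R-successor.
R is not a subset of the identity: s R t with s ≠ t.
(A) r ⊃ Mr is the dual of axiom T; it is valid on a frame exactly when R is reflexive. R is reflexive, so valid.
(B) Mr ⊃ r is the converse of T; it holds exactly when R ⊆ identity. Here R ⊄ identity — not valid.
(C) the dual of axiom 4: valid iff R is transitive. R is not transitive — not valid.
(D) Lr ⊃ Mr is axiom D, which corresponds to seriality. R is serial — valid.
(E) Mr ⊃ LMr is axiom 5; it is valid on a frame exactly when R is euclidean. R is not euclidean, so not valid.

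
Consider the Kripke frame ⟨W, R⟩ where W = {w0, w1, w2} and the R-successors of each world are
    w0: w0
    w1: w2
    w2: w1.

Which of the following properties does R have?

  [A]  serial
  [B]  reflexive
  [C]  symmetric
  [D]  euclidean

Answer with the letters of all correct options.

(A) serial: every world has an R-successor.
(B) not reflexive: not w1 R w1.
(C) symmetric: every R-edge is matched by its reverse.
(D) not euclidean: w1 R w2 and w1 R w2 but not w2 R w2.

A, C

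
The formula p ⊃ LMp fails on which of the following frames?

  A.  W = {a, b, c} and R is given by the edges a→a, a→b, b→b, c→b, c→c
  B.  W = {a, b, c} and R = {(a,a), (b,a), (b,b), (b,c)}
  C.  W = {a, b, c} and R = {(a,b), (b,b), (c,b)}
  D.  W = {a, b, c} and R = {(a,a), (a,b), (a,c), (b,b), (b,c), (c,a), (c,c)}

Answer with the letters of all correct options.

A, B, C, D

The schema p ⊃ LMp is axiom B; it is valid on a frame iff R is symmetric.
(A) R is not symmetric (a R b but not b R a), so the schema fails here.
(B) R is not symmetric (b R a but not a R b), so the schema fails here.
(C) R is not symmetric (a R b but not b R a), so the schema fails here.
(D) R is not symmetric (a R b but not b R a), so the schema fails here.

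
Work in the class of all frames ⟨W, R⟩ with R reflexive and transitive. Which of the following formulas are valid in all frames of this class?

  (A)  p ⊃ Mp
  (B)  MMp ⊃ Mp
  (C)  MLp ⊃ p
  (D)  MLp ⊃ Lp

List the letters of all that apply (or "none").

Reflexive relations are serial.
(A) p ⊃ Mp (the dual of axiom T) characterises the reflexive frames. Every such R is reflexive — valid.
(B) the dual of axiom 4: valid iff R is transitive. Every such R is transitive — valid.
(C) the dual of axiom B: valid iff R is symmetric. Such an R need not be symmetric — not valid.
(D) the dual of axiom 5: valid iff R is euclidean. Such an R need not be euclidean — not valid.

A, B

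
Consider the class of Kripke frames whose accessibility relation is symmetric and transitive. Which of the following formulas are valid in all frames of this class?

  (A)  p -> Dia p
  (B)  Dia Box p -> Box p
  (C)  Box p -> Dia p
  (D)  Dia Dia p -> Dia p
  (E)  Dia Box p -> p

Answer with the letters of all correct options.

A symmetric transitive relation is euclidean (uRv and uRw give vRu by symmetry, then vRw by transitivity).
(A) p -> Dia p (the dual of axiom T) characterises the reflexive frames. Such an R need not be reflexive — not valid.
(B) Dia Box p -> Box p is the dual of axiom 5, which corresponds to the euclidean property. Every such R is euclidean — valid.
(C) axiom D: valid iff R is serial. Such an R need not be serial — not valid.
(D) Dia Dia p -> Dia p is the dual of axiom 4; it is valid on a frame exactly when R is transitive. Every such R is transitive, so valid.
(E) Dia Box p -> p is the dual of axiom B; it is valid on a frame exactly when R is symmetric. Every such R is symmetric, so valid.

B, D, E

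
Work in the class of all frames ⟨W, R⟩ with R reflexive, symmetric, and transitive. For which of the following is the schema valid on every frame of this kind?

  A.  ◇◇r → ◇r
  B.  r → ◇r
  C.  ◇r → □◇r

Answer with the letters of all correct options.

A, B, C

A relation that is reflexive, symmetric, and transitive is also euclidean and serial.
(A) the dual of axiom 4: valid iff R is transitive. Every such R is transitive — valid.
(B) r → ◇r is the dual of axiom T; it is valid on a frame exactly when R is reflexive. Every such R is reflexive, so valid.
(C) ◇r → □◇r (axiom 5) characterises the euclidean frames. Every such R is euclidean — valid.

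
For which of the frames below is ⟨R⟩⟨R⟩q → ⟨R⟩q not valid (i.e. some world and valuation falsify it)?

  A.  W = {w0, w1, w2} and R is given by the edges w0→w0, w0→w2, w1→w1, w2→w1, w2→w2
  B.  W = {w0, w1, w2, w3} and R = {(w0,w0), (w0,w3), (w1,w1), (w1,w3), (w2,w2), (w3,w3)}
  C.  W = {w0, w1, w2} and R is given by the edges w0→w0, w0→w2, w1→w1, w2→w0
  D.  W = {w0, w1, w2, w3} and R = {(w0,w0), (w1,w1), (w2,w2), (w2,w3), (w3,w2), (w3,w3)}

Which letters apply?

A, C

The schema ⟨R⟩⟨R⟩q → ⟨R⟩q is the dual of axiom 4; it is valid on a frame iff R is transitive.
(A) R is not transitive (w0 R w2 and w2 R w1 but not w0 R w1), so the schema fails here.
(B) R is transitive (R is closed under composition), so the schema is valid here.
(C) R is not transitive (w2 R w0 and w0 R w2 but not w2 R w2), so the schema fails here.
(D) R is transitive (R is closed under composition), so the schema is valid here.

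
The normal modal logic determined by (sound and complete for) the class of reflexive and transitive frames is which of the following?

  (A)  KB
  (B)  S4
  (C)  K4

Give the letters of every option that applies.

B

(A) KB is determined by the class of symmetric frames.
(B) S4 is determined by exactly this class.
(C) K4 is determined by the class of transitive frames.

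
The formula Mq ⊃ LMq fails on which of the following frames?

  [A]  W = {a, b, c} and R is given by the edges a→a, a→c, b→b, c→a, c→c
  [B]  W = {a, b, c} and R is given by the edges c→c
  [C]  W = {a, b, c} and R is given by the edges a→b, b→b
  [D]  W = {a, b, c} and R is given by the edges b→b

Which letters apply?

none

The schema Mq ⊃ LMq is axiom 5; it is valid on a frame iff R is euclidean.
(A) R is euclidean (any two R-successors of the same world are R-related), so the schema is valid here.
(B) R is euclidean (any two R-successors of the same world are R-related), so the schema is valid here.
(C) R is euclidean (any two R-successors of the same world are R-related), so the schema is valid here.
(D) R is euclidean (any two R-successors of the same world are R-related), so the schema is valid here.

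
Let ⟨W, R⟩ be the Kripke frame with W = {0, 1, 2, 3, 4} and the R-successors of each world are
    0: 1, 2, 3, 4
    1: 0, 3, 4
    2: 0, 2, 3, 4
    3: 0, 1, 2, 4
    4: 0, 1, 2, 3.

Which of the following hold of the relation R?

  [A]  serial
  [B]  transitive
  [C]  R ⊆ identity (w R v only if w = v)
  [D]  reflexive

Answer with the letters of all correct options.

A

(A) serial: every world has an R-successor.
(B) not transitive: 0 R 1 and 1 R 0 but not 0 R 0.
(C) not ⊆ identity: 0 R 1 with 0 ≠ 1.
(D) not reflexive: not 0 R 0.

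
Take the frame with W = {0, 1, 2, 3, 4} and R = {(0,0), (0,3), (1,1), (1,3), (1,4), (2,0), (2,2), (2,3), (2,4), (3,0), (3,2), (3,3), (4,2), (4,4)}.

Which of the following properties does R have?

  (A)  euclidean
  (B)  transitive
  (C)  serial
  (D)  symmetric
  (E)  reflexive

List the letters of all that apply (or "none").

C, E

(A) not euclidean: 1 R 3 and 1 R 1 but not 3 R 1.
(B) not transitive: 0 R 3 and 3 R 2 but not 0 R 2.
(C) serial: every world has an R-successor.
(D) not symmetric: 1 R 3 but not 3 R 1.
(E) reflexive: each world relates to itself.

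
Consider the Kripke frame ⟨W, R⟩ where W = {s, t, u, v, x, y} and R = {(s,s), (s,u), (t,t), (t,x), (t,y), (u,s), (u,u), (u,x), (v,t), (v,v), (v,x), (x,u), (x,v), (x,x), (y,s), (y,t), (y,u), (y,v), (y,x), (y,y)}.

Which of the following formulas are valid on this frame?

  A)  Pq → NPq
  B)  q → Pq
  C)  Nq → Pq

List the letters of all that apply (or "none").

B, C

R is reflexive: each world relates to itself.
R is not euclidean: t R x and t R t but not x R t.
R is serial: every world has an R-successor.
(A) Pq → NPq (axiom 5) characterises the euclidean frames. R is not euclidean — not valid.
(B) the dual of axiom T: valid iff R is reflexive. R is reflexive — valid.
(C) axiom D: valid iff R is serial. R is serial — valid.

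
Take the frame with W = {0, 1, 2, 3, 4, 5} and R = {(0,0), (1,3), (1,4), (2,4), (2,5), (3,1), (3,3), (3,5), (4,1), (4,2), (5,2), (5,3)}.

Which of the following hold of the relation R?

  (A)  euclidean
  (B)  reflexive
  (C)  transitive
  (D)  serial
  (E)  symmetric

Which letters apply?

D, E

(A) not euclidean: 1 R 3 and 1 R 4 but not 3 R 4.
(B) not reflexive: not 1 R 1.
(C) not transitive: 1 R 3 and 3 R 1 but not 1 R 1.
(D) serial: every world has an R-successor.
(E) symmetric: every R-edge is matched by its reverse.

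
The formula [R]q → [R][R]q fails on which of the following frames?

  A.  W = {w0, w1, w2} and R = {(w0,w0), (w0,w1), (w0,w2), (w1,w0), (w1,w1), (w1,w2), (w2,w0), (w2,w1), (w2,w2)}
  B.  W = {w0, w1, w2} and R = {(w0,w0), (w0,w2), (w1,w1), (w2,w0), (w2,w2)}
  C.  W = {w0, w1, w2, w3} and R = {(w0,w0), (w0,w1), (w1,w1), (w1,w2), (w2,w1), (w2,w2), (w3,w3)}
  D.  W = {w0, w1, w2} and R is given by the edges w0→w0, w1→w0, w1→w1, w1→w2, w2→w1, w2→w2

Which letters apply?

C, D

The schema [R]q → [R][R]q is axiom 4; it is valid on a frame iff R is transitive.
(A) R is transitive (R is closed under composition), so the schema is valid here.
(B) R is transitive (R is closed under composition), so the schema is valid here.
(C) R is not transitive (w0 R w1 and w1 R w2 but not w0 R w2), so the schema fails here.
(D) R is not transitive (w2 R w1 and w1 R w0 but not w2 R w0), so the schema fails here.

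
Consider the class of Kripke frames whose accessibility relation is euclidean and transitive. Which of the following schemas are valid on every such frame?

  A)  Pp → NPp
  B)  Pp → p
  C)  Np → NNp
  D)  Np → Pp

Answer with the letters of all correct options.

A, C

(A) Pp → NPp is axiom 5, which corresponds to the euclidean property. Every such R is euclidean — valid.
(B) Pp → p (the converse of T) corresponds to R being a subset of the identity. Such an R need not be a subset of the identity, so not valid.
(C) Np → NNp is axiom 4; it is valid on a frame exactly when R is transitive. Every such R is transitive, so valid.
(D) Np → Pp is axiom D, which corresponds to seriality. Such an R need not be serial — not valid.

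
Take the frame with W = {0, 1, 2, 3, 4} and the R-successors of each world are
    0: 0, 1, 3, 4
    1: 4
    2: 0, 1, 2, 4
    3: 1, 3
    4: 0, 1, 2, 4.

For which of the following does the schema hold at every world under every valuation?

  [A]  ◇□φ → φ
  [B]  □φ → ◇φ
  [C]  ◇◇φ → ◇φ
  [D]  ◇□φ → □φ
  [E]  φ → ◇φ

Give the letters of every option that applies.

R is not reflexive: not 1 R 1.
R is not symmetric: 0 R 1 but not 1 R 0.
R is not transitive: 0 R 4 and 4 R 2 but not 0 R 2.
R is not euclidean: 0 R 1 and 0 R 0 but not 1 R 0.
R is serial: every world has an R-successor.
(A) ◇□φ → φ (the dual of axiom B) characterises the symmetric frames. R is not symmetric — not valid.
(B) □φ → ◇φ (axiom D) characterises the serial frames. R is serial — valid.
(C) ◇◇φ → ◇φ is the dual of axiom 4, which corresponds to transitivity. R is not transitive — not valid.
(D) ◇□φ → □φ (the dual of axiom 5) characterises the euclidean frames. R is not euclidean — not valid.
(E) φ → ◇φ is the dual of axiom T, which corresponds to reflexivity. R is not reflexive — not valid.

B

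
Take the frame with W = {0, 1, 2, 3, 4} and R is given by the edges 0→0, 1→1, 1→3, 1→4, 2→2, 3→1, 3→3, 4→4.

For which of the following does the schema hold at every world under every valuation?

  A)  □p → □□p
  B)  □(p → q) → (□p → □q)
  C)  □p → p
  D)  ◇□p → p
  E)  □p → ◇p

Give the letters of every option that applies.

R is reflexive: each world relates to itself.
R is not symmetric: 1 R 4 but not 4 R 1.
R is not transitive: 3 R 1 and 1 R 4 but not 3 R 4.
R is serial: every world has an R-successor.
(A) □p → □□p is axiom 4; it is valid on a frame exactly when R is transitive. R is not transitive, so not valid.
(B) this is just K, valid on every normal frame.
(C) □p → p (axiom T) characterises the reflexive frames. R is reflexive — valid.
(D) ◇□p → p is the dual of axiom B, which corresponds to symmetry. R is not symmetric — not valid.
(E) □p → ◇p is axiom D; it is valid on a frame exactly when R is serial. R is serial, so valid.

B, C, E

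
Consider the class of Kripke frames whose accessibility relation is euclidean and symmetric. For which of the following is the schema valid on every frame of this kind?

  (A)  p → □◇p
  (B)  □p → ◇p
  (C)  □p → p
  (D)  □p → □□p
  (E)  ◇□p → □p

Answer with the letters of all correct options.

A symmetric euclidean relation is transitive (uRv and vRw give vRu by symmetry, then uRw by the euclidean condition, applied at v).
(A) p → □◇p is axiom B; it is valid on a frame exactly when R is symmetric. Every such R is symmetric, so valid.
(B) □p → ◇p is axiom D; it is valid on a frame exactly when R is serial. Such an R need not be serial, so not valid.
(C) □p → p is axiom T, which corresponds to reflexivity. Such an R need not be reflexive — not valid.
(D) □p → □□p is axiom 4, which corresponds to transitivity. Every such R is transitive — valid.
(E) the dual of axiom 5: valid iff R is euclidean. Every such R is euclidean — valid.

A, D, E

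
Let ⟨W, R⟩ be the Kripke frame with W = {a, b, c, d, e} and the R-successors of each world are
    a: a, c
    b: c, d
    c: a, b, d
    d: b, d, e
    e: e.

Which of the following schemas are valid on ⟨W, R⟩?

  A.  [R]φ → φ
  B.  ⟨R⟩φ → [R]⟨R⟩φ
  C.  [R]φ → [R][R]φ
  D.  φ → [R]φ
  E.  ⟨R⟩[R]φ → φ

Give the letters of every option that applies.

none

R is not reflexive: not b R b.
R is not symmetric: c R d but not d R c.
R is not transitive: a R c and c R b but not a R b.
R is not euclidean: b R d and b R c but not d R c.
R is not a subset of the identity: a R c with a ≠ c.
(A) [R]φ → φ is axiom T; it is valid on a frame exactly when R is reflexive. R is not reflexive, so not valid.
(B) axiom 5: valid iff R is euclidean. R is not euclidean — not valid.
(C) [R]φ → [R][R]φ (axiom 4) characterises the transitive frames. R is not transitive — not valid.
(D) φ → [R]φ (equivalent to ◇p→p) corresponds to R being a subset of the identity. Here R ⊄ identity, so not valid.
(E) ⟨R⟩[R]φ → φ is the dual of axiom B, which corresponds to symmetry. R is not symmetric — not valid.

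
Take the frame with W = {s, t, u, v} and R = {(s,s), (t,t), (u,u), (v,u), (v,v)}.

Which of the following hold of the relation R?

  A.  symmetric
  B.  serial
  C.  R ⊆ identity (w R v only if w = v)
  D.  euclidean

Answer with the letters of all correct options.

(A) not symmetric: v R u but not u R v.
(B) serial: every world has an R-successor.
(C) not ⊆ identity: v R u with v ≠ u.
(D) not euclidean: v R u and v R v but not u R v.

B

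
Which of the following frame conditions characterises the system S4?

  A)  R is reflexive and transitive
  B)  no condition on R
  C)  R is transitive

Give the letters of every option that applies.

A

(A) S4 is sound and complete for exactly this class.
(B) this class determines K, not S4.
(C) this class determines K4, not S4.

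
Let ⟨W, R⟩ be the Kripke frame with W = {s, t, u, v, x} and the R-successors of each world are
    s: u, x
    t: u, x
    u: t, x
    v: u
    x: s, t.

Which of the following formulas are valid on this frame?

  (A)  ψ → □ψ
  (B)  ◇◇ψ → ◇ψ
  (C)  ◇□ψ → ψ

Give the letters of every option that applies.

none

R is not symmetric: s R u but not u R s.
R is not transitive: s R u and u R t but not s R t.
R is not a subset of the identity: s R u with s ≠ u.
(A) ψ → □ψ is equivalent to ◇p→p; it holds exactly when R ⊆ identity. Here R ⊄ identity — not valid.
(B) ◇◇ψ → ◇ψ (the dual of axiom 4) characterises the transitive frames. R is not transitive — not valid.
(C) the dual of axiom B: valid iff R is symmetric. R is not symmetric — not valid.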